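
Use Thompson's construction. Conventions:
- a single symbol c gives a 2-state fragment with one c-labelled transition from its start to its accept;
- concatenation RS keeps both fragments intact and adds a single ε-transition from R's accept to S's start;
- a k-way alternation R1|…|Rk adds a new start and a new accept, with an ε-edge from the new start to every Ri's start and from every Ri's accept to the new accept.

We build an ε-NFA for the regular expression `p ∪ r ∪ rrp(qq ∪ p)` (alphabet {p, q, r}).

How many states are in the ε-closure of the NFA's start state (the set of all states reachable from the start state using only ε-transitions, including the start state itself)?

Work bottom-up. For each fragment F, track |ε-closure(F.start)| and whether F's accept lies in that closure (i.e. whether F accepts ε). A single-symbol fragment has closure size 1 and does not accept ε.
  qq → same as the first factor's closure: C = 1
  qq ∪ p → C = 1 + 1 + 1 = 3 (the new accept is not ε-reachable since no branch accepts ε)
  rrp(qq ∪ p) → C equals the left operand's closure size = 1 (its accept is not ε-reachable, so the closure stops there)
  p ∪ r ∪ rrp(qq ∪ p) → new start ε-reaches every alternative's start; none of them accept ε, so the new accept is not reached: C = 1 + 1 + 1 + 1 = 4

4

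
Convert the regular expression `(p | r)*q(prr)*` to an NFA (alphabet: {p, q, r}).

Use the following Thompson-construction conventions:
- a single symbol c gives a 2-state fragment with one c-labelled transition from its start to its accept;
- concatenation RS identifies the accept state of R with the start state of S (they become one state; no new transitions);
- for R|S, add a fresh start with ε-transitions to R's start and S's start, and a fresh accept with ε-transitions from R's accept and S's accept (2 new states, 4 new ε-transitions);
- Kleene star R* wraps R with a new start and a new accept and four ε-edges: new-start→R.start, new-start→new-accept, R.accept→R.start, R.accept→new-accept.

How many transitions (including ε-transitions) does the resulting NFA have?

18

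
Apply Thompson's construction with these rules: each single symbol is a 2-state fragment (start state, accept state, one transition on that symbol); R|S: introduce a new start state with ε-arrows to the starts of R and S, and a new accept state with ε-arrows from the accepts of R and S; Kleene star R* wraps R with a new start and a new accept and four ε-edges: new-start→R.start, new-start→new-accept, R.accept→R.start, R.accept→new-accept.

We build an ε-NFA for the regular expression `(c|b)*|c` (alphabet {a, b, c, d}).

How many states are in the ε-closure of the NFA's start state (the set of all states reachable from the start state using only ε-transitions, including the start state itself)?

8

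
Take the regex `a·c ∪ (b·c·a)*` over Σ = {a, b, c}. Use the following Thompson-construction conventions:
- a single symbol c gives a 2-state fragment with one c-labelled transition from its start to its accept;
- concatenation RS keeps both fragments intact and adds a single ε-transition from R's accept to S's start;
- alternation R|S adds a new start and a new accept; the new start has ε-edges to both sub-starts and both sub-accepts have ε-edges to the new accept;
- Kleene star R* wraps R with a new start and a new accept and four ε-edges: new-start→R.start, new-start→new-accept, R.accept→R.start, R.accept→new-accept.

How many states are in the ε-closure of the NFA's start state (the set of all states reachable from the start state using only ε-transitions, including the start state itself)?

6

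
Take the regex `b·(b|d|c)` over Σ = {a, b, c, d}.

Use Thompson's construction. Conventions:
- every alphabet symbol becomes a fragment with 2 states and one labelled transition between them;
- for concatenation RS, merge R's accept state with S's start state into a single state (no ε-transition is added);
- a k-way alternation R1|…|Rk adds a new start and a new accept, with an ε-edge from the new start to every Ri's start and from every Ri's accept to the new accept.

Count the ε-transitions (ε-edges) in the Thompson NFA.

Recursing over subexpressions:
Each of the 4 symbol leaves contributes 0 ε-transitions.
  b|d|c = 6 ε-transitions
  b·(b|d|c) = 6 ε-transitions

6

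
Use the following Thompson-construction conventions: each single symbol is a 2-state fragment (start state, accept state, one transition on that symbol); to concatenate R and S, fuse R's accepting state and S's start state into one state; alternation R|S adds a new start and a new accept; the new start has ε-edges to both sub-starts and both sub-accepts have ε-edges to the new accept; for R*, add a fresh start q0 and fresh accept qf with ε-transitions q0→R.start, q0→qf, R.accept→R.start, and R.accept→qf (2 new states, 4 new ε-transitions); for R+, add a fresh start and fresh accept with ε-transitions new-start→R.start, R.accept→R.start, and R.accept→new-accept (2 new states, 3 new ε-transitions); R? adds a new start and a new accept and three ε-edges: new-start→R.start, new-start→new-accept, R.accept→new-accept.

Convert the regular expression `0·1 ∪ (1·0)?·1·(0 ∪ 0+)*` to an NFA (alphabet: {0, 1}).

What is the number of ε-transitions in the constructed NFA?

Per subexpression:
Each of the 7 symbol leaves contributes 0 ε-transitions.
  0·1 : 0 ε-transitions
  1·0 : 0 ε-transitions
  (1·0)? : 3 ε-transitions
  0+ : 3 ε-transitions
  0 ∪ 0+ : 7 ε-transitions
  (0 ∪ 0+)* : 11 ε-transitions
  (1·0)?·1·(0 ∪ 0+)* : 14 ε-transitions
  0·1 ∪ (1·0)?·1·(0 ∪ 0+)* : 18 ε-transitions

18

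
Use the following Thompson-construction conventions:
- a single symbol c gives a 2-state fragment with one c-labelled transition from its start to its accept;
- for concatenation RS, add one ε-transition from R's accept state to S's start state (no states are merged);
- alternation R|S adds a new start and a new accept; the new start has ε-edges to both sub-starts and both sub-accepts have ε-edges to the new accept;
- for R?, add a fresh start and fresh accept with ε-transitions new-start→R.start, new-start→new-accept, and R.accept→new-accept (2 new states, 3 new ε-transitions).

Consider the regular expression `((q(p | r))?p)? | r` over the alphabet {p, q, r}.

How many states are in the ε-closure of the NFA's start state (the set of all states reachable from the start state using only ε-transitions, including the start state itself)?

9

Compute the ε-closure size of each fragment's start state recursively; a symbol fragment's start has no outgoing ε-edge, so its closure is just itself (size 1).
  p | r → |ε-closure| = 1 + 1 + 1 = 3 (the new accept is not ε-reachable since no branch accepts ε)
  q(p | r) → |ε-closure| equals the left operand's closure size = 1 (its accept is not ε-reachable, so the closure stops there)
  (q(p | r))? → new start has ε-edges to the inner start and to the new accept, so |ε-closure| = 2 + 1 = 3
  (q(p | r))?p → |ε-closure| = 3 + 1 = 4 (closure spills across the concat boundary because the left factor accepts ε)
  ((q(p | r))?p)? → new start has ε-edges to the inner start and to the new accept, so |ε-closure| = 2 + 4 = 6
  ((q(p | r))?p)? | r → new start ε-reaches every alternative's start; at least one alternative accepts ε, so the union's new accept is reached too: |ε-closure| = 1 + 6 + 1 + 1 = 9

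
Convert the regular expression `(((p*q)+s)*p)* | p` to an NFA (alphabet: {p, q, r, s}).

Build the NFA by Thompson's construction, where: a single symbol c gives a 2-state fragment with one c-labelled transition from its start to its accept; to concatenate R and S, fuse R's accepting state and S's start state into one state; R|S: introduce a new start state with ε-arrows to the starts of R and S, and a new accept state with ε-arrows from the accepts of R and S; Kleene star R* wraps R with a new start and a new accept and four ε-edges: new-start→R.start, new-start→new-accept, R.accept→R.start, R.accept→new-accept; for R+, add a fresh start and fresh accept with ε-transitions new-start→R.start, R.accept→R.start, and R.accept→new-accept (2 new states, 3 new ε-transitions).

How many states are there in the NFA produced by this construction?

17

Per subexpression:
Each of the 5 symbol leaves contributes a 2-state fragment.
  p* = 4 states
  p*q = 5 states
  (p*q)+ = 7 states
  (p*q)+s = 8 states
  ((p*q)+s)* = 10 states
  ((p*q)+s)*p = 11 states
  (((p*q)+s)*p)* = 13 states
  (((p*q)+s)*p)* | p = 17 states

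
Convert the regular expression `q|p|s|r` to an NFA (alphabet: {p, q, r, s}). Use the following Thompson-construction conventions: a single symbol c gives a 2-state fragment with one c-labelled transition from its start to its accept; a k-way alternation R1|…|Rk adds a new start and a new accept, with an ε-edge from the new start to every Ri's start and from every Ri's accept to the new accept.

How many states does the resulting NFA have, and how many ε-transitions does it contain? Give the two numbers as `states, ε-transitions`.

Building bottom-up:
Each of the 4 symbol leaves contributes 2 states and 0 ε-transitions.
  q|p|s|r = 10 states, 8 ε-transitions

10, 8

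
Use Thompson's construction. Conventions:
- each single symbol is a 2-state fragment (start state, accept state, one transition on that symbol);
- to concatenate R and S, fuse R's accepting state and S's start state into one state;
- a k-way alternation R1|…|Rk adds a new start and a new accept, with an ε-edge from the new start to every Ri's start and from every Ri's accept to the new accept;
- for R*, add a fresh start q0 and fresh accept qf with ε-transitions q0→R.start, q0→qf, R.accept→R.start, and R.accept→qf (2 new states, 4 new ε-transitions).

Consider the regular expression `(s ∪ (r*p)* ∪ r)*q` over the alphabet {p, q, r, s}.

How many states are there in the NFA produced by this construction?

16

Building bottom-up:
Each of the 5 symbol leaves contributes a 2-state fragment.
  r* — 4 states
  r*p — 5 states
  (r*p)* — 7 states
  s ∪ (r*p)* ∪ r — 13 states
  (s ∪ (r*p)* ∪ r)* — 15 states
  (s ∪ (r*p)* ∪ r)*q — 16 states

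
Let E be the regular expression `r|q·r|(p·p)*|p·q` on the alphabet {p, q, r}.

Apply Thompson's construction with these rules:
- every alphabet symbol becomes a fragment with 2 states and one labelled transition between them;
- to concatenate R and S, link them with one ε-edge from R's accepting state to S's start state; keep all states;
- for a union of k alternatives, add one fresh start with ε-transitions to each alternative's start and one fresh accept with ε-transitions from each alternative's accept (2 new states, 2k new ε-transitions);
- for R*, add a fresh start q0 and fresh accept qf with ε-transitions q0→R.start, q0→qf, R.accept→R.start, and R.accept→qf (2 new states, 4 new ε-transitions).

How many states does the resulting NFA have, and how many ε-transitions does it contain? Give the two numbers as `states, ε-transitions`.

Per subexpression:
Each of the 7 symbol leaves contributes 2 states and 0 ε-transitions.
  q·r = 4 states, 1 ε-transition
  p·p = 4 states, 1 ε-transition
  (p·p)* = 6 states, 5 ε-transitions
  p·q = 4 states, 1 ε-transition
  r|q·r|(p·p)*|p·q = 18 states, 15 ε-transitions

18, 15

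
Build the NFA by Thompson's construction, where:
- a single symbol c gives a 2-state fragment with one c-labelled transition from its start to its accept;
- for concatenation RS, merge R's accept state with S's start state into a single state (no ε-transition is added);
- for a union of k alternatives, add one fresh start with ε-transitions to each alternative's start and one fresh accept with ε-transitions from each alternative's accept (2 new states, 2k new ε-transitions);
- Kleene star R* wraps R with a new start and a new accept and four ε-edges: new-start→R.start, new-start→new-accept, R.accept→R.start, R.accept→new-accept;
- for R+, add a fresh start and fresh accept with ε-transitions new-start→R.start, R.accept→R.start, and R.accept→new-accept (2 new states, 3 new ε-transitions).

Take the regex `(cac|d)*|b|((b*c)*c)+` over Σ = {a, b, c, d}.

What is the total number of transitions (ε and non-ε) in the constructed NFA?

33

Per subexpression:
Each of the 8 symbol leaves contributes 1 transition (1 symbol, 0 ε).
  cac — 3 transitions (3 symbol, 0 ε)
  cac|d — 8 transitions (4 symbol, 4 ε)
  (cac|d)* — 12 transitions (4 symbol, 8 ε)
  b* — 5 transitions (1 symbol, 4 ε)
  b*c — 6 transitions (2 symbol, 4 ε)
  (b*c)* — 10 transitions (2 symbol, 8 ε)
  (b*c)*c — 11 transitions (3 symbol, 8 ε)
  ((b*c)*c)+ — 14 transitions (3 symbol, 11 ε)
  (cac|d)*|b|((b*c)*c)+ — 33 transitions (8 symbol, 25 ε)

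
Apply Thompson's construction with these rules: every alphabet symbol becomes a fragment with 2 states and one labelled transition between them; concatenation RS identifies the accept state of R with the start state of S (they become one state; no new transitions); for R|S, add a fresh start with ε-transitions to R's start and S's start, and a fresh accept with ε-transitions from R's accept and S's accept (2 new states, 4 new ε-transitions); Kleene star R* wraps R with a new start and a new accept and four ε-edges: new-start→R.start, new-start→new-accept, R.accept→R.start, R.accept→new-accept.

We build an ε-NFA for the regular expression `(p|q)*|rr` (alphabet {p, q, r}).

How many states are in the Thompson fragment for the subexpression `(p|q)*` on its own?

8

Fragment for `(p|q)*`:
Each of the 2 symbol leaves contributes a 2-state fragment.
  p|q → 6 states
  (p|q)* → 8 states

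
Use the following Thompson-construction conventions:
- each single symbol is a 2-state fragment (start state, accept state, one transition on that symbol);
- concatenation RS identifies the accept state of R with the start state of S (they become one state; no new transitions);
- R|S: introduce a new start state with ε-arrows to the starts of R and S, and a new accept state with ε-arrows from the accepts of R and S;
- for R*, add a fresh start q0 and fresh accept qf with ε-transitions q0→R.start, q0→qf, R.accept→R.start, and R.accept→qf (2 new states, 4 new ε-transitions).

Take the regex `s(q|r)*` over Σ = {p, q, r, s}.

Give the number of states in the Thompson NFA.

9

Per subexpression:
Each of the 3 symbol leaves contributes a 2-state fragment.
  q|r — 6 states
  (q|r)* — 8 states
  s(q|r)* — 9 states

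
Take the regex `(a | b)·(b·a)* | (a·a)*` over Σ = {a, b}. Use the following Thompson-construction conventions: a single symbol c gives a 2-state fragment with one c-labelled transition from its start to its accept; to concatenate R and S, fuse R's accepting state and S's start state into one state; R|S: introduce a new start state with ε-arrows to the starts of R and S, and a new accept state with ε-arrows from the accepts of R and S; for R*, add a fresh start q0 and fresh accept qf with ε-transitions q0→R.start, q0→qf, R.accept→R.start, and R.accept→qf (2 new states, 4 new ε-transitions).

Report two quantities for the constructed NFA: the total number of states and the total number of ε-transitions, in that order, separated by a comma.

17, 16

By structural recursion:
Each of the 6 symbol leaves contributes 2 states and 0 ε-transitions.
  a | b = 6 states, 4 ε-transitions
  b·a = 3 states, 0 ε-transitions
  (b·a)* = 5 states, 4 ε-transitions
  (a | b)·(b·a)* = 10 states, 8 ε-transitions
  a·a = 3 states, 0 ε-transitions
  (a·a)* = 5 states, 4 ε-transitions
  (a | b)·(b·a)* | (a·a)* = 17 states, 16 ε-transitions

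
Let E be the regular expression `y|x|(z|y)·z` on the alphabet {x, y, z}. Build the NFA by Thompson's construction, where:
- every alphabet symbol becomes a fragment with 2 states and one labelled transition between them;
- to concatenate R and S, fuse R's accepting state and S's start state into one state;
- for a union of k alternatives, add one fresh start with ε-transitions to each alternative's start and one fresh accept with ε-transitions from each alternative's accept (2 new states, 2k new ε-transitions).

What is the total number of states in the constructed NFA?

Building bottom-up:
Each of the 5 symbol leaves contributes a 2-state fragment.
  z|y : 6 states
  (z|y)·z : 7 states
  y|x|(z|y)·z : 13 states

13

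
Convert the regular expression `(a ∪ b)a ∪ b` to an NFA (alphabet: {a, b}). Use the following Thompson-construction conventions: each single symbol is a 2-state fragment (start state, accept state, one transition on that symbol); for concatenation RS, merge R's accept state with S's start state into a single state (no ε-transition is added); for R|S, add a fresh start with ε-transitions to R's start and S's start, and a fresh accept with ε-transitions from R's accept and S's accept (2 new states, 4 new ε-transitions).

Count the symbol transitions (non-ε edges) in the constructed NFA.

By structural recursion:
Each of the 4 symbol leaves contributes exactly 1 symbol transition.
  a ∪ b = 2 symbol transitions
  (a ∪ b)a = 3 symbol transitions
  (a ∪ b)a ∪ b = 4 symbol transitions

4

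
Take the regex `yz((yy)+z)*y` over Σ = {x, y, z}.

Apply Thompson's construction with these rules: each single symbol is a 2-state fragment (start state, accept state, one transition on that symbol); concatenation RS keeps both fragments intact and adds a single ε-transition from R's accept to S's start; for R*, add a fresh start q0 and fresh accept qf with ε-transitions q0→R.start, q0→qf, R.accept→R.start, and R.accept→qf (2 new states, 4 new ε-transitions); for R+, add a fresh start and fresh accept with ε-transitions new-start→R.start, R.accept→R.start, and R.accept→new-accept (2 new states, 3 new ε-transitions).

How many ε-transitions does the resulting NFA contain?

12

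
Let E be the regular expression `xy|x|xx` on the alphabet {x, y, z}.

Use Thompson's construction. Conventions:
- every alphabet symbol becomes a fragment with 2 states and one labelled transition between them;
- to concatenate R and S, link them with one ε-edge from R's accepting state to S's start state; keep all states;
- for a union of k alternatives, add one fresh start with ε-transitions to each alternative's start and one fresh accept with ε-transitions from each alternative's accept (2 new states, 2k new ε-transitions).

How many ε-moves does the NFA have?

By structural recursion:
Each of the 5 symbol leaves contributes 0 ε-transitions.
  xy : 1 ε-transition
  xx : 1 ε-transition
  xy|x|xx : 8 ε-transitions

8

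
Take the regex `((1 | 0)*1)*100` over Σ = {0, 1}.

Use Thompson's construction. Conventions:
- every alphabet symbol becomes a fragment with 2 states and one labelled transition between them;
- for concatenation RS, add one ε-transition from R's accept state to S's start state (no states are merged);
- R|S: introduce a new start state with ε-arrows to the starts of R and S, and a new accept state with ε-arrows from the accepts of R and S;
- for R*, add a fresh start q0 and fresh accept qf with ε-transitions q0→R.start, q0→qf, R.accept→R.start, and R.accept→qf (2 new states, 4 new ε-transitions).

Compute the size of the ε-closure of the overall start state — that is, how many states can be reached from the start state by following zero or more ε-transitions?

9

Compute the ε-closure size of each fragment's start state recursively; a symbol fragment's start has no outgoing ε-edge, so its closure is just itself (size 1).
  1 | 0 → new start ε-reaches every alternative's start; none of them accept ε, so the new accept is not reached: C = 1 + 1 + 1 = 3
  (1 | 0)* → new start has ε-edges to the inner start and to the new accept, so C = 2 + 3 = 5
  (1 | 0)*1 → C = 5 + 1 = 6 (closure spills across the concat boundary because the left factor accepts ε)
  ((1 | 0)*1)* → new start has ε-edges to the inner start and to the new accept, so C = 2 + 6 = 8
  ((1 | 0)*1)*100 → the left operand accepts ε, so the closure extends into the next operand (via the concat ε-link); C = 8 + 1 = 9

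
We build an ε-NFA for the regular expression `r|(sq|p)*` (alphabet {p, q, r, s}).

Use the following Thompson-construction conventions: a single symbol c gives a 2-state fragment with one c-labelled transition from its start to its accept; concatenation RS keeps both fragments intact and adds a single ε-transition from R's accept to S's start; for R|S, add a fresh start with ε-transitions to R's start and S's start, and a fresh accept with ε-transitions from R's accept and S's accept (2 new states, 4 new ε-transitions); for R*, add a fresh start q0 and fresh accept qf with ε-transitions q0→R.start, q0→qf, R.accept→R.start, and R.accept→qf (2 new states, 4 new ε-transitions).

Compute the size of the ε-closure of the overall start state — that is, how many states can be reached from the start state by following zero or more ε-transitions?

8

Let C(F) = |ε-closure(F.start)| within fragment F, and note whether F accepts ε. Symbol fragments have C = 1 and do not accept ε. Then:
  sq → C equals the left operand's closure size = 1 (its accept is not ε-reachable, so the closure stops there)
  sq|p → new start ε-reaches every alternative's start; none of them accept ε, so the new accept is not reached: C = 1 + 1 + 1 = 3
  (sq|p)* → the star's fresh start ε-reaches both the body's start and the fresh accept: C = 2 + 3 = 5
  r|(sq|p)* → C = 1 (new start) + (1 + 5) + 1 (new accept, since some branch ε-reaches its own accept) = 8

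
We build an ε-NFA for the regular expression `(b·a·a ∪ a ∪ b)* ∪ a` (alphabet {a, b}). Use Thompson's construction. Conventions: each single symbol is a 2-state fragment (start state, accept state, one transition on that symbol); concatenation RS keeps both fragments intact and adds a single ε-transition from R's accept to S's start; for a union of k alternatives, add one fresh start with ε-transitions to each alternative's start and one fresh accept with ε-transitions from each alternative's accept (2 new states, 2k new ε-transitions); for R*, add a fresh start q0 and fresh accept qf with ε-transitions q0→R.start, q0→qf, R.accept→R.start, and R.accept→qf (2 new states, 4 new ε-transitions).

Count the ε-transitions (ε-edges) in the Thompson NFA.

Bottom-up over the parse tree:
Each of the 6 symbol leaves contributes 0 ε-transitions.
  b·a·a → 2 ε-transitions
  b·a·a ∪ a ∪ b → 8 ε-transitions
  (b·a·a ∪ a ∪ b)* → 12 ε-transitions
  (b·a·a ∪ a ∪ b)* ∪ a → 16 ε-transitions

16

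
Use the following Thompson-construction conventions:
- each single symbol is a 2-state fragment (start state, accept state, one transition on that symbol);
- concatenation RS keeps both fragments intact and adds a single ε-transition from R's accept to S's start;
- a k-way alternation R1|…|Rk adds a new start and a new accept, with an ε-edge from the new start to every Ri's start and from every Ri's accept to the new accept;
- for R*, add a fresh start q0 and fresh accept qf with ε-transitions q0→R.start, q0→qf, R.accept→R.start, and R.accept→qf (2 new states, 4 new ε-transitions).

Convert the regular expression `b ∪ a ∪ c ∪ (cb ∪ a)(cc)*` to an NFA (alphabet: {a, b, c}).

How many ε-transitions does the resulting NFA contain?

By structural recursion:
Each of the 8 symbol leaves contributes 0 ε-transitions.
  cb — 1 ε-transition
  cb ∪ a — 5 ε-transitions
  cc — 1 ε-transition
  (cc)* — 5 ε-transitions
  (cb ∪ a)(cc)* — 11 ε-transitions
  b ∪ a ∪ c ∪ (cb ∪ a)(cc)* — 19 ε-transitions

19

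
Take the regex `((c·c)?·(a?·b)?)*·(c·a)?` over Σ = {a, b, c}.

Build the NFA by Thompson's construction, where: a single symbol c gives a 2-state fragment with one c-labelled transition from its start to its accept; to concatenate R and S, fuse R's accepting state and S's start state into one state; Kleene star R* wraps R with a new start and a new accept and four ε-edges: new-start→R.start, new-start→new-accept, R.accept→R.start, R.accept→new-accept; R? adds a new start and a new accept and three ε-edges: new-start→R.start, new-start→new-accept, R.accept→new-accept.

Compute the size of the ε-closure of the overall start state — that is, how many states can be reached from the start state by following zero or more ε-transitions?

11

Let C(F) = |ε-closure(F.start)| within fragment F, and note whether F accepts ε. Symbol fragments have C = 1 and do not accept ε. Then:
  c·c → same as the first factor's closure: |ε-closure| = 1
  (c·c)? → |ε-closure| = 1 (new start) + 1 (body) + 1 (new accept, via ε) = 3
  a? → new start has ε-edges to the inner start and to the new accept, so |ε-closure| = 2 + 1 = 3
  a?·b → |ε-closure| = 3 + (1−1) = 3 (closure spills across the concat boundary because the left factor accepts ε)
  (a?·b)? → new start has ε-edges to the inner start and to the new accept, so |ε-closure| = 2 + 3 = 5
  (c·c)?·(a?·b)? → |ε-closure| = 3 + (5−1) = 7 (closure spills across the concat boundary because the left factor accepts ε)
  ((c·c)?·(a?·b)?)* → new start has ε-edges to the inner start and to the new accept, so |ε-closure| = 2 + 7 = 9
  c·a → same as the first factor's closure: |ε-closure| = 1
  (c·a)? → |ε-closure| = 1 (new start) + 1 (body) + 1 (new accept, via ε) = 3
  ((c·c)?·(a?·b)?)*·(c·a)? → the left operand accepts ε, so the closure extends into the next operand (the shared merged state is already counted); |ε-closure| = 9 + (3−1) = 11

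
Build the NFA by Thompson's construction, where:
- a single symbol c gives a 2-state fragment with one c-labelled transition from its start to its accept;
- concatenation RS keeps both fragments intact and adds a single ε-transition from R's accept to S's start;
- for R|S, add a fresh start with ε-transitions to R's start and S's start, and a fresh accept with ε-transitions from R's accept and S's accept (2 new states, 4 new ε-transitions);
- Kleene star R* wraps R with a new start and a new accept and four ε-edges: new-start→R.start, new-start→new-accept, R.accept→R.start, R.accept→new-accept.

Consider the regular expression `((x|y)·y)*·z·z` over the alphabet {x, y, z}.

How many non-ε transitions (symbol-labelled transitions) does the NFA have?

Bottom-up over the parse tree:
Each of the 5 symbol leaves contributes exactly 1 symbol transition.
  x|y → 2 symbol transitions
  (x|y)·y → 3 symbol transitions
  ((x|y)·y)* → 3 symbol transitions
  ((x|y)·y)*·z·z → 5 symbol transitions

5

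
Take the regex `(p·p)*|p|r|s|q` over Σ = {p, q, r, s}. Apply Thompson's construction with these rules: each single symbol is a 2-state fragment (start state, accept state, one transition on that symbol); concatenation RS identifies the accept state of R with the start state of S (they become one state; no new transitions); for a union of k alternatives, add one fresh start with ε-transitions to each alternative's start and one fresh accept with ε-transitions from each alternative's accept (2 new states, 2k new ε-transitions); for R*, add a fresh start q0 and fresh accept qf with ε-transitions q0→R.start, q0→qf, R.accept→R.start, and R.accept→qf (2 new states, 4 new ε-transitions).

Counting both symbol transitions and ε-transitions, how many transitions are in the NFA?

20

By structural recursion:
Each of the 6 symbol leaves contributes 1 transition (1 symbol, 0 ε).
  p·p : 2 transitions (2 symbol, 0 ε)
  (p·p)* : 6 transitions (2 symbol, 4 ε)
  (p·p)*|p|r|s|q : 20 transitions (6 symbol, 14 ε)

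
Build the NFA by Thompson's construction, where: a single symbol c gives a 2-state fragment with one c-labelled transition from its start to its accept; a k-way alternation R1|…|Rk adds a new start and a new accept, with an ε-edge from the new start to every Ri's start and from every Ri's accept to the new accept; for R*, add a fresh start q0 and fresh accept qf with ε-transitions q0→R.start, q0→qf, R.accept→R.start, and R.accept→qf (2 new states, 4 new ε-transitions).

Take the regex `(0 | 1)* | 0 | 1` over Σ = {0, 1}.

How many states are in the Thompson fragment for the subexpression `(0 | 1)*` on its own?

8

Fragment for `(0 | 1)*`:
Each of the 2 symbol leaves contributes a 2-state fragment.
  0 | 1 — 6 states
  (0 | 1)* — 8 states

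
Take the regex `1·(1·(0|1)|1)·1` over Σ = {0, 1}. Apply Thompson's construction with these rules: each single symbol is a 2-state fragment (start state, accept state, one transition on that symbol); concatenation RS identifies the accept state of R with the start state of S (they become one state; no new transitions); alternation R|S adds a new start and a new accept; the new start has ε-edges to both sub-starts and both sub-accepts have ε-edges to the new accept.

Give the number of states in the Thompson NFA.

13

Building bottom-up:
Each of the 6 symbol leaves contributes a 2-state fragment.
  0|1 → 6 states
  1·(0|1) → 7 states
  1·(0|1)|1 → 11 states
  1·(1·(0|1)|1)·1 → 13 states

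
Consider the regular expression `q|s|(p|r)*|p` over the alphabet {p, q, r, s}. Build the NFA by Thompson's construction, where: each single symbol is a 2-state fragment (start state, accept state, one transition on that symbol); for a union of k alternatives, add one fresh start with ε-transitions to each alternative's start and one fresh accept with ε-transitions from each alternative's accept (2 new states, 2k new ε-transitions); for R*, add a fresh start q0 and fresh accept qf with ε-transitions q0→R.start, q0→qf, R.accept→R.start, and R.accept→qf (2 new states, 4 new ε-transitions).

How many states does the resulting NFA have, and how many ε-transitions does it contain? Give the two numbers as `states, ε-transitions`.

Bottom-up over the parse tree:
Each of the 5 symbol leaves contributes 2 states and 0 ε-transitions.
  p|r = 6 states, 4 ε-transitions
  (p|r)* = 8 states, 8 ε-transitions
  q|s|(p|r)*|p = 16 states, 16 ε-transitions

16, 16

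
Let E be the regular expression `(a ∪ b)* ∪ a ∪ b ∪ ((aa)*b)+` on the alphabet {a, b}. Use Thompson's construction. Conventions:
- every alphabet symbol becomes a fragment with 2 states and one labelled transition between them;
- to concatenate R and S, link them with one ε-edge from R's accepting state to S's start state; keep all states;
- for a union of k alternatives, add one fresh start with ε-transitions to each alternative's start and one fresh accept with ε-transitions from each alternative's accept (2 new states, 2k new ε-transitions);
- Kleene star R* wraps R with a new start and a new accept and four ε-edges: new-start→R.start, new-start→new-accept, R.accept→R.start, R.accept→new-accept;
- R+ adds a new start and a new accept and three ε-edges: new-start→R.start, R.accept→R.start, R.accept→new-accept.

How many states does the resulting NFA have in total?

Per subexpression:
Each of the 7 symbol leaves contributes a 2-state fragment.
  a ∪ b : 6 states
  (a ∪ b)* : 8 states
  aa : 4 states
  (aa)* : 6 states
  (aa)*b : 8 states
  ((aa)*b)+ : 10 states
  (a ∪ b)* ∪ a ∪ b ∪ ((aa)*b)+ : 24 states

24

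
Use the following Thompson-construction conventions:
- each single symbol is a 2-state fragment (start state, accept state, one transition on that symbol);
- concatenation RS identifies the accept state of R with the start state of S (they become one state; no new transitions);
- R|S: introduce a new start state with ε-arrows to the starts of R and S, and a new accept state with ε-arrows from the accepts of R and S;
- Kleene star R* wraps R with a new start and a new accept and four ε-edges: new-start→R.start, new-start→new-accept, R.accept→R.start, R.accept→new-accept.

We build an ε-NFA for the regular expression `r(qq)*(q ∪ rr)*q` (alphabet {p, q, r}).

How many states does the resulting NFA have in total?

15

Building bottom-up:
Each of the 7 symbol leaves contributes a 2-state fragment.
  qq — 3 states
  (qq)* — 5 states
  rr — 3 states
  q ∪ rr — 7 states
  (q ∪ rr)* — 9 states
  r(qq)*(q ∪ rr)*q — 15 states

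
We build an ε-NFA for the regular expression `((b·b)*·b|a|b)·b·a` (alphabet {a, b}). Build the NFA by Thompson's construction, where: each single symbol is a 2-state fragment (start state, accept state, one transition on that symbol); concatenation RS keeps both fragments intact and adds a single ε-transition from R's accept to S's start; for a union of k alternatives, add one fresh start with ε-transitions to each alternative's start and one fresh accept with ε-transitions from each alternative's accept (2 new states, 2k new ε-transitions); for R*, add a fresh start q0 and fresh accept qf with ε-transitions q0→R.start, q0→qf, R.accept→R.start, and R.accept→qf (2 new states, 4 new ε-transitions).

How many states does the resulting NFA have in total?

18

Recursing over subexpressions:
Each of the 7 symbol leaves contributes a 2-state fragment.
  b·b → 4 states
  (b·b)* → 6 states
  (b·b)*·b → 8 states
  (b·b)*·b|a|b → 14 states
  ((b·b)*·b|a|b)·b·a → 18 states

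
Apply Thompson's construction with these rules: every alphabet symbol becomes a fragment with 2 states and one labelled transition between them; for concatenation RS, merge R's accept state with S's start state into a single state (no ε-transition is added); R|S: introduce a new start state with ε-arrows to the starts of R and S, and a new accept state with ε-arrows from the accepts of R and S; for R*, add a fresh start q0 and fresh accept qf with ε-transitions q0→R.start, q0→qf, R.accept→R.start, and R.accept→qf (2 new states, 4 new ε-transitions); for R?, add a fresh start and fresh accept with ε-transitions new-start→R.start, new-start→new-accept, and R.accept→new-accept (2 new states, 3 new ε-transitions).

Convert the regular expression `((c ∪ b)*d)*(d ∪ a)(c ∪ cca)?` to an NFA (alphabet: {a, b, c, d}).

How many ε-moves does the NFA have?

23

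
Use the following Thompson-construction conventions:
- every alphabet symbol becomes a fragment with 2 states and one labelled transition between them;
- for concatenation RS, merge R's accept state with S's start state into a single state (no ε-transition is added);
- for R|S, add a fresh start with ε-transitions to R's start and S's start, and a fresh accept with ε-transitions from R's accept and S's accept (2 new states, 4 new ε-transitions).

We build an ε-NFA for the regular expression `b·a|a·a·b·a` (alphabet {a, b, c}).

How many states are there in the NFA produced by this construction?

10

Recursing over subexpressions:
Each of the 6 symbol leaves contributes a 2-state fragment.
  b·a — 3 states
  a·a·b·a — 5 states
  b·a|a·a·b·a — 10 states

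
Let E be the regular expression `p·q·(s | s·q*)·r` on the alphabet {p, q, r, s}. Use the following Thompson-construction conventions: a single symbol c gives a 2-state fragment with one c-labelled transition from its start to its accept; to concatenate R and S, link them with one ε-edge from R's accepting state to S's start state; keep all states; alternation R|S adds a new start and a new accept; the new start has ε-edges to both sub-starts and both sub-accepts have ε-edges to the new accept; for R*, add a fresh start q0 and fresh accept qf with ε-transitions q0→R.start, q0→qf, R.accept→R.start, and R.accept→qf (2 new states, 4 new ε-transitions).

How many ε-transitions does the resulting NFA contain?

12

Bottom-up over the parse tree:
Each of the 6 symbol leaves contributes 0 ε-transitions.
  q* → 4 ε-transitions
  s·q* → 5 ε-transitions
  s | s·q* → 9 ε-transitions
  p·q·(s | s·q*)·r → 12 ε-transitions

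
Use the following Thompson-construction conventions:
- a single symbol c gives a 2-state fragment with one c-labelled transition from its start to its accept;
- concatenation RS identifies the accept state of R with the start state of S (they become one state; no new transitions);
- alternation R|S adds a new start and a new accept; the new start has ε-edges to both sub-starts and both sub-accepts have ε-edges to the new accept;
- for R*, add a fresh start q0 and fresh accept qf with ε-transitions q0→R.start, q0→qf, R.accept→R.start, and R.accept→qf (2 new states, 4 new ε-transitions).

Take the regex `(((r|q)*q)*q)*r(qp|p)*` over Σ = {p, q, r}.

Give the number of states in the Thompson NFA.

23

Bottom-up over the parse tree:
Each of the 8 symbol leaves contributes a 2-state fragment.
  r|q = 6 states
  (r|q)* = 8 states
  (r|q)*q = 9 states
  ((r|q)*q)* = 11 states
  ((r|q)*q)*q = 12 states
  (((r|q)*q)*q)* = 14 states
  qp = 3 states
  qp|p = 7 states
  (qp|p)* = 9 states
  (((r|q)*q)*q)*r(qp|p)* = 23 states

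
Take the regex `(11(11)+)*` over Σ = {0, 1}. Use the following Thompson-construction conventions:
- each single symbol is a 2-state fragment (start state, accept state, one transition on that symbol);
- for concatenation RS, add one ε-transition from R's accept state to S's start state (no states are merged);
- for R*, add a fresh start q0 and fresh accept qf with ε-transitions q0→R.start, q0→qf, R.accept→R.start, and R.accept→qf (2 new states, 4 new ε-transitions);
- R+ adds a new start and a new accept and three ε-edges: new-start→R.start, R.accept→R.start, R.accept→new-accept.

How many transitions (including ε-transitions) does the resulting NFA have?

14

Bottom-up over the parse tree:
Each of the 4 symbol leaves contributes 1 transition (1 symbol, 0 ε).
  11 = 3 transitions (2 symbol, 1 ε)
  (11)+ = 6 transitions (2 symbol, 4 ε)
  11(11)+ = 10 transitions (4 symbol, 6 ε)
  (11(11)+)* = 14 transitions (4 symbol, 10 ε)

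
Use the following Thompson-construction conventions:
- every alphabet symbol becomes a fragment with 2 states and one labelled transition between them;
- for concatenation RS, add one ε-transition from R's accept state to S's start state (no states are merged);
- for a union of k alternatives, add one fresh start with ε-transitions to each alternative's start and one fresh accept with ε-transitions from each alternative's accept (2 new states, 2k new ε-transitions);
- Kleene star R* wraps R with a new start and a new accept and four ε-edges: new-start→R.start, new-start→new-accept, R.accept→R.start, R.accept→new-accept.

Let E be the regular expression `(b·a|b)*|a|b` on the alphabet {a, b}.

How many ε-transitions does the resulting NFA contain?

Building bottom-up:
Each of the 5 symbol leaves contributes 0 ε-transitions.
  b·a = 1 ε-transition
  b·a|b = 5 ε-transitions
  (b·a|b)* = 9 ε-transitions
  (b·a|b)*|a|b = 15 ε-transitions

15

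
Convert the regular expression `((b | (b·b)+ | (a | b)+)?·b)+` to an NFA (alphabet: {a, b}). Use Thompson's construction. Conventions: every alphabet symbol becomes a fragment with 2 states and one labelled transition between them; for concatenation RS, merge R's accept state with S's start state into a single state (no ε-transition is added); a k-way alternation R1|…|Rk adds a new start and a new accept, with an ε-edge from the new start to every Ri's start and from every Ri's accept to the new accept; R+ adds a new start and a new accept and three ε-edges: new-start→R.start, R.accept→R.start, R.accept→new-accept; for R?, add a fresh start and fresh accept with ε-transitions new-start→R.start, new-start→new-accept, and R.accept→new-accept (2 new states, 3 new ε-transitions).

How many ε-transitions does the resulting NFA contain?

Recursing over subexpressions:
Each of the 6 symbol leaves contributes 0 ε-transitions.
  b·b = 0 ε-transitions
  (b·b)+ = 3 ε-transitions
  a | b = 4 ε-transitions
  (a | b)+ = 7 ε-transitions
  b | (b·b)+ | (a | b)+ = 16 ε-transitions
  (b | (b·b)+ | (a | b)+)? = 19 ε-transitions
  (b | (b·b)+ | (a | b)+)?·b = 19 ε-transitions
  ((b | (b·b)+ | (a | b)+)?·b)+ = 22 ε-transitions

22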